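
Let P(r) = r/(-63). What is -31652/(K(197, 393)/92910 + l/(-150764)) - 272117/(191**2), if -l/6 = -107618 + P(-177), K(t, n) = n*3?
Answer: 4712784181373484561/636432163376647 ≈ 7405.0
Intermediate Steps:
P(r) = -r/63 (P(r) = r*(-1/63) = -r/63)
K(t, n) = 3*n
l = 4519838/7 (l = -6*(-107618 - 1/63*(-177)) = -6*(-107618 + 59/21) = -6*(-2259919/21) = 4519838/7 ≈ 6.4569e+5)
-31652/(K(197, 393)/92910 + l/(-150764)) - 272117/(191**2) = -31652/((3*393)/92910 + (4519838/7)/(-150764)) - 272117/(191**2) = -31652/(1179*(1/92910) + (4519838/7)*(-1/150764)) - 272117/36481 = -31652/(393/30970 - 2259919/527674) - 272117*1/36481 = -31652/(-17445578887/4085515945) - 272117/36481 = -31652*(-4085515945/17445578887) - 272117/36481 = 129314750691140/17445578887 - 272117/36481 = 4712784181373484561/636432163376647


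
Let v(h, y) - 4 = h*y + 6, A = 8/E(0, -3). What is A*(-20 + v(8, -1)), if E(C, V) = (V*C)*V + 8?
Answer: -18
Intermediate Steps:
E(C, V) = 8 + C*V² (E(C, V) = (C*V)*V + 8 = C*V² + 8 = 8 + C*V²)
A = 1 (A = 8/(8 + 0*(-3)²) = 8/(8 + 0*9) = 8/(8 + 0) = 8/8 = 8*(⅛) = 1)
v(h, y) = 10 + h*y (v(h, y) = 4 + (h*y + 6) = 4 + (6 + h*y) = 10 + h*y)
A*(-20 + v(8, -1)) = 1*(-20 + (10 + 8*(-1))) = 1*(-20 + (10 - 8)) = 1*(-20 + 2) = 1*(-18) = -18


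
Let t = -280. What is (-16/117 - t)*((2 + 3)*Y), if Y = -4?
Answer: -654880/117 ≈ -5597.3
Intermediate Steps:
(-16/117 - t)*((2 + 3)*Y) = (-16/117 - 1*(-280))*((2 + 3)*(-4)) = (-16*1/117 + 280)*(5*(-4)) = (-16/117 + 280)*(-20) = (32744/117)*(-20) = -654880/117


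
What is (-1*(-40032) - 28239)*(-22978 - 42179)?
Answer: -768396501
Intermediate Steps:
(-1*(-40032) - 28239)*(-22978 - 42179) = (40032 - 28239)*(-65157) = 11793*(-65157) = -768396501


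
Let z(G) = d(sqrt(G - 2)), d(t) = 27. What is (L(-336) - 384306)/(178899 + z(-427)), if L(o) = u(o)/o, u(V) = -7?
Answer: -18446687/8588448 ≈ -2.1479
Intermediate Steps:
z(G) = 27
L(o) = -7/o
(L(-336) - 384306)/(178899 + z(-427)) = (-7/(-336) - 384306)/(178899 + 27) = (-7*(-1/336) - 384306)/178926 = (1/48 - 384306)*(1/178926) = -18446687/48*1/178926 = -18446687/8588448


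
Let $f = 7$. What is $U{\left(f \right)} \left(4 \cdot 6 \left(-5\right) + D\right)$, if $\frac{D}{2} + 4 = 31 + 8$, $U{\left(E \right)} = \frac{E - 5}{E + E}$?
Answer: $- \frac{50}{7} \approx -7.1429$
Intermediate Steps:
$U{\left(E \right)} = \frac{-5 + E}{2 E}$
$D = 70$ ($D = -8 + 2 \left(31 + 8\right) = -8 + 2 \cdot 39 = -8 + 78 = 70$)
$U{\left(f \right)} \left(4 \cdot 6 \left(-5\right) + D\right) = \frac{-5 + 7}{2 \cdot 7} \left(4 \cdot 6 \left(-5\right) + 70\right) = \frac{1}{2} \cdot \frac{1}{7} \cdot 2 \left(24 \left(-5\right) + 70\right) = \frac{-120 + 70}{7} = \frac{1}{7} \left(-50\right) = - \frac{50}{7}$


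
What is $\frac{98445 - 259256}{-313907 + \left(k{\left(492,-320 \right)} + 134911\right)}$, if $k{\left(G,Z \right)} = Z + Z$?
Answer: $\frac{160811}{179636} \approx 0.8952$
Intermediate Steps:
$k{\left(G,Z \right)} = 2 Z$
$\frac{98445 - 259256}{-313907 + \left(k{\left(492,-320 \right)} + 134911\right)} = \frac{98445 - 259256}{-313907 + \left(2 \left(-320\right) + 134911\right)} = - \frac{160811}{-313907 + \left(-640 + 134911\right)} = - \frac{160811}{-313907 + 134271} = - \frac{160811}{-179636} = \left(-160811\right) \left(- \frac{1}{179636}\right) = \frac{160811}{179636}$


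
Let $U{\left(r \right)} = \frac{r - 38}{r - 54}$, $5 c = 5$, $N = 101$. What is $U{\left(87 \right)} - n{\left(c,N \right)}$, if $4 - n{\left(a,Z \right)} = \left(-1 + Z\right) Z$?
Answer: $\frac{333217}{33} \approx 10097.0$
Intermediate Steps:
$c = 1$ ($c = \frac{1}{5} \cdot 5 = 1$)
$U{\left(r \right)} = \frac{-38 + r}{-54 + r}$
$n{\left(a,Z \right)} = 4 - Z \left(-1 + Z\right)$ ($n{\left(a,Z \right)} = 4 - \left(-1 + Z\right) Z = 4 - Z \left(-1 + Z\right)$)
$U{\left(87 \right)} - n{\left(c,N \right)} = \frac{-38 + 87}{-54 + 87} - \left(4 + 101 - 101^{2}\right) = \frac{1}{33} \cdot 49 - \left(4 + 101 - 10201\right) = \frac{49}{33} - -10096 = \frac{49}{33} + 10096 = \frac{333217}{33}$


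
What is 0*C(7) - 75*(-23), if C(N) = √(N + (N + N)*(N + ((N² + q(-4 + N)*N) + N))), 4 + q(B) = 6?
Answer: 1725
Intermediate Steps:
q(B) = 2 (q(B) = -4 + 6 = 2)
C(N) = √(N + 2*N*(N² + 4*N)) (C(N) = √(N + (N + N)*(N + ((N² + 2*N) + N))) = √(N + (2*N)*(N + (N² + 3*N))) = √(N + (2*N)*(N² + 4*N)) = √(N + 2*N*(N² + 4*N)))
0*C(7) - 75*(-23) = 0*√(7*(1 + 2*7² + 8*7)) - 75*(-23) = 0*√(7*(1 + 2*49 + 56)) + 1725 = 0*√(7*(1 + 98 + 56)) + 1725 = 0*√(7*155) + 1725 = 0*√1085 + 1725 = 0 + 1725 = 1725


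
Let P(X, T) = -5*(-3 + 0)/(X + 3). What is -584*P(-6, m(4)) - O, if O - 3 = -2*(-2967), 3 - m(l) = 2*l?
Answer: -3017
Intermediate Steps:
m(l) = 3 - 2*l
P(X, T) = -5/(-1 - X/3) (P(X, T) = -5*(-3/(3 + X)) = -5/(-1 - X/3))
O = 5937 (O = 3 - 2*(-2967) = 3 + 5934 = 5937)
-584*P(-6, m(4)) - O = -8760/(3 - 6) - 1*5937 = -8760/(-3) - 5937 = -8760*(-1)/3 - 5937 = -584*(-5) - 5937 = 2920 - 5937 = -3017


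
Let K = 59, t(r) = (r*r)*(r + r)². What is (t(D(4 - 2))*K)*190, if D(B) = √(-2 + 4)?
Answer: 179360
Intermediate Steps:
D(B) = √2
t(r) = 4*r⁴ (t(r) = r²*(2*r)² = r²*(4*r²) = 4*r⁴)
(t(D(4 - 2))*K)*190 = ((4*(√2)⁴)*59)*190 = ((4*4)*59)*190 = (16*59)*190 = 944*190 = 179360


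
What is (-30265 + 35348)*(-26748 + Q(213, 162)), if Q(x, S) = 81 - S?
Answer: -136371807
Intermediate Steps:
(-30265 + 35348)*(-26748 + Q(213, 162)) = (-30265 + 35348)*(-26748 + (81 - 1*162)) = 5083*(-26748 + (81 - 162)) = 5083*(-26748 - 81) = 5083*(-26829) = -136371807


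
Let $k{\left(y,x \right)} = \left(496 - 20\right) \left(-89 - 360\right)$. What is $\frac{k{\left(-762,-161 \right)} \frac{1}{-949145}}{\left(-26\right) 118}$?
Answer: $- \frac{53431}{727994215} \approx -7.3395 \cdot 10^{-5}$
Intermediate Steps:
$k{\left(y,x \right)} = -213724$ ($k{\left(y,x \right)} = 476 \left(-449\right) = -213724$)
$\frac{k{\left(-762,-161 \right)} \frac{1}{-949145}}{\left(-26\right) 118} = \frac{\left(-213724\right) \frac{1}{-949145}}{\left(-26\right) 118} = \frac{\left(-213724\right) \left(- \frac{1}{949145}\right)}{-3068} = \frac{213724}{949145} \left(- \frac{1}{3068}\right) = - \frac{53431}{727994215}$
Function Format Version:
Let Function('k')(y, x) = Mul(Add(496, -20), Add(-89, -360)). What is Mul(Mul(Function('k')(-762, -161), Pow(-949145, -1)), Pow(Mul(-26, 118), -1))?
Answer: Rational(-53431, 727994215) ≈ -7.3395e-5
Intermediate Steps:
Function('k')(y, x) = -213724 (Function('k')(y, x) = Mul(476, -449) = -213724)
Mul(Mul(Function('k')(-762, -161), Pow(-949145, -1)), Pow(Mul(-26, 118), -1)) = Mul(Mul(-213724, Pow(-949145, -1)), Pow(Mul(-26, 118), -1)) = Mul(Mul(-213724, Rational(-1, 949145)), Pow(-3068, -1)) = Mul(Rational(213724, 949145), Rational(-1, 3068)) = Rational(-53431, 727994215)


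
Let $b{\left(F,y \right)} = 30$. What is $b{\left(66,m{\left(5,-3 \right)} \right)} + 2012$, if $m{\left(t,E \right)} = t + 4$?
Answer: $2042$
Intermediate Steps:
$m{\left(t,E \right)} = 4 + t$
$b{\left(66,m{\left(5,-3 \right)} \right)} + 2012 = 30 + 2012 = 2042$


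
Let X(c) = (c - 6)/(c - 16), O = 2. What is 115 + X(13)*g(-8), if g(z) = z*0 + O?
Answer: 331/3 ≈ 110.33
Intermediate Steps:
X(c) = (-6 + c)/(-16 + c)
g(z) = 2 (g(z) = z*0 + 2 = 0 + 2 = 2)
115 + X(13)*g(-8) = 115 + ((-6 + 13)/(-16 + 13))*2 = 115 + (7/(-3))*2 = 115 - 1/3*7*2 = 115 - 7/3*2 = 115 - 14/3 = 331/3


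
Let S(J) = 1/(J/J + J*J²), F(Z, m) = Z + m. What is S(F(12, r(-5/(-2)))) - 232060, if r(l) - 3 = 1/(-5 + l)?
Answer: -90304292395/389142 ≈ -2.3206e+5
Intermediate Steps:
r(l) = 3 + 1/(-5 + l)
S(J) = 1/(1 + J³)
S(F(12, r(-5/(-2)))) - 232060 = 1/(1 + (12 + (-14 + 3*(-5/(-2)))/(-5 - 5/(-2)))³) - 232060 = 1/(1 + (12 + (-14 + 3*(-5*(-½)))/(-5 - 5*(-½)))³) - 232060 = 1/(1 + (12 + (-14 + 3*(5/2))/(-5 + 5/2))³) - 232060 = 1/(1 + (12 + (-14 + 15/2)/(-5/2))³) - 232060 = 1/(1 + (12 - ⅖*(-13/2))³) - 232060 = 1/(1 + (12 + 13/5)³) - 232060 = 1/(1 + (73/5)³) - 232060 = 1/(1 + 389017/125) - 232060 = 1/(389142/125) - 232060 = 125/389142 - 232060 = -90304292395/389142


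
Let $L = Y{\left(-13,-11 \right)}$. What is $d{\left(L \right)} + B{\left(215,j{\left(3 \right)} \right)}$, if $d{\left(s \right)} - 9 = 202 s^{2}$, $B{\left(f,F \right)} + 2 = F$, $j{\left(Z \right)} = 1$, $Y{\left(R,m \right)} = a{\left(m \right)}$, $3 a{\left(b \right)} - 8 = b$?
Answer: $210$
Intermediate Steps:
$a{\left(b \right)} = \frac{8}{3} + \frac{b}{3}$
$Y{\left(R,m \right)} = \frac{8}{3} + \frac{m}{3}$
$L = -1$ ($L = \frac{8}{3} + \frac{1}{3} \left(-11\right) = \frac{8}{3} - \frac{11}{3} = -1$)
$B{\left(f,F \right)} = -2 + F$
$d{\left(s \right)} = 9 + 202 s^{2}$
$d{\left(L \right)} + B{\left(215,j{\left(3 \right)} \right)} = \left(9 + 202 \left(-1\right)^{2}\right) + \left(-2 + 1\right) = \left(9 + 202 \cdot 1\right) - 1 = \left(9 + 202\right) - 1 = 211 - 1 = 210$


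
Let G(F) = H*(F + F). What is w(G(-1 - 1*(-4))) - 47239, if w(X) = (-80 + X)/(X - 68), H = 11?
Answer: -47232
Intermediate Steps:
G(F) = 22*F (G(F) = 11*(F + F) = 11*(2*F) = 22*F)
w(X) = (-80 + X)/(-68 + X)
w(G(-1 - 1*(-4))) - 47239 = (-80 + 22*(-1 - 1*(-4)))/(-68 + 22*(-1 - 1*(-4))) - 47239 = (-80 + 22*(-1 + 4))/(-68 + 22*(-1 + 4)) - 47239 = (-80 + 22*3)/(-68 + 22*3) - 47239 = (-80 + 66)/(-68 + 66) - 47239 = -14/(-2) - 47239 = -½*(-14) - 47239 = 7 - 47239 = -47232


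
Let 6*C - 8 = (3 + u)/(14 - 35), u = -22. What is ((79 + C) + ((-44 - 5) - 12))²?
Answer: 6027025/15876 ≈ 379.63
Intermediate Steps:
C = 187/126 (C = 4/3 + ((3 - 22)/(14 - 35))/6 = 4/3 + (-19/(-21))/6 = 4/3 + (-19*(-1/21))/6 = 4/3 + (⅙)*(19/21) = 4/3 + 19/126 = 187/126 ≈ 1.4841)
((79 + C) + ((-44 - 5) - 12))² = ((79 + 187/126) + ((-44 - 5) - 12))² = (10141/126 + (-49 - 12))² = (10141/126 - 61)² = (2455/126)² = 6027025/15876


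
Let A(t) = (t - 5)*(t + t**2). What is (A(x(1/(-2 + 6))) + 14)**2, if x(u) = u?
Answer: 641601/4096 ≈ 156.64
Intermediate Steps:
A(t) = (-5 + t)*(t + t**2)
(A(x(1/(-2 + 6))) + 14)**2 = ((-5 + (1/(-2 + 6))**2 - 4/(-2 + 6))/(-2 + 6) + 14)**2 = ((-5 + (1/4)**2 - 4/4)/4 + 14)**2 = ((-5 + (1/4)**2 - 4*1/4)/4 + 14)**2 = ((-5 + 1/16 - 1)/4 + 14)**2 = ((1/4)*(-95/16) + 14)**2 = (-95/64 + 14)**2 = (801/64)**2 = 641601/4096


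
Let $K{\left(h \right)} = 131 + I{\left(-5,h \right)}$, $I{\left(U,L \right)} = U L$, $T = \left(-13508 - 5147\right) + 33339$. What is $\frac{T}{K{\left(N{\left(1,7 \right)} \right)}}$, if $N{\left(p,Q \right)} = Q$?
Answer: $\frac{3671}{24} \approx 152.96$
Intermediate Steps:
$T = 14684$ ($T = -18655 + 33339 = 14684$)
$I{\left(U,L \right)} = L U$
$K{\left(h \right)} = 131 - 5 h$ ($K{\left(h \right)} = 131 + h \left(-5\right) = 131 - 5 h$)
$\frac{T}{K{\left(N{\left(1,7 \right)} \right)}} = \frac{14684}{131 - 35} = \frac{14684}{96} = 14684 \cdot \frac{1}{96} = \frac{3671}{24}$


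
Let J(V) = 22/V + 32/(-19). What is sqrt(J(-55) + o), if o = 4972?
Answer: 11*sqrt(370690)/95 ≈ 70.498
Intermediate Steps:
J(V) = -32/19 + 22/V (J(V) = 22/V + 32*(-1/19) = 22/V - 32/19 = -32/19 + 22/V)
sqrt(J(-55) + o) = sqrt((-32/19 + 22/(-55)) + 4972) = sqrt((-32/19 + 22*(-1/55)) + 4972) = sqrt((-32/19 - 2/5) + 4972) = sqrt(-198/95 + 4972) = sqrt(472142/95) = 11*sqrt(370690)/95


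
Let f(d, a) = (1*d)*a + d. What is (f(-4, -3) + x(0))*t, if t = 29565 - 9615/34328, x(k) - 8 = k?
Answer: 2029795410/4291 ≈ 4.7304e+5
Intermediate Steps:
f(d, a) = d + a*d (f(d, a) = d*a + d = a*d + d = d + a*d)
x(k) = 8 + k
t = 1014897705/34328 (t = 29565 - 9615/34328 = 1014897705/34328 ≈ 29565.)
(f(-4, -3) + x(0))*t = (-4*(1 - 3) + (8 + 0))*(1014897705/34328) = (-4*(-2) + 8)*(1014897705/34328) = (8 + 8)*(1014897705/34328) = 16*(1014897705/34328) = 2029795410/4291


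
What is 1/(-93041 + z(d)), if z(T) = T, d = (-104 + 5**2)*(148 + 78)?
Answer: -1/110895 ≈ -9.0175e-6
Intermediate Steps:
d = -17854 (d = (-104 + 25)*226 = -79*226 = -17854)
1/(-93041 + z(d)) = 1/(-93041 - 17854) = 1/(-110895) = -1/110895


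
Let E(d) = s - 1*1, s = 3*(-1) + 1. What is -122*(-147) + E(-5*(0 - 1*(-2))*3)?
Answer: 17931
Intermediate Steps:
s = -2 (s = -3 + 1 = -2)
E(d) = -3 (E(d) = -2 - 1*1 = -2 - 1 = -3)
-122*(-147) + E(-5*(0 - 1*(-2))*3) = -122*(-147) - 3 = 17934 - 3 = 17931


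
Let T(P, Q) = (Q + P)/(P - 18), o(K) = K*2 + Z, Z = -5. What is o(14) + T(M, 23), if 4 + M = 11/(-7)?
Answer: 3673/165 ≈ 22.261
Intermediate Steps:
M = -39/7 (M = -4 + 11/(-7) = -4 + 11*(-1/7) = -4 - 11/7 = -39/7 ≈ -5.5714)
o(K) = -5 + 2*K (o(K) = K*2 - 5 = 2*K - 5 = -5 + 2*K)
T(P, Q) = (P + Q)/(-18 + P)
o(14) + T(M, 23) = (-5 + 2*14) + (-39/7 + 23)/(-18 - 39/7) = (-5 + 28) + (122/7)/(-165/7) = 23 - 7/165*122/7 = 23 - 122/165 = 3673/165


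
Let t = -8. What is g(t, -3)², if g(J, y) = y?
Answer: 9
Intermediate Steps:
g(t, -3)² = (-3)² = 9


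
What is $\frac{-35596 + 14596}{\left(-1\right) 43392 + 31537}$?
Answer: $\frac{4200}{2371} \approx 1.7714$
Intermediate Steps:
$\frac{-35596 + 14596}{\left(-1\right) 43392 + 31537} = - \frac{21000}{-43392 + 31537} = - \frac{21000}{-11855} = \left(-21000\right) \left(- \frac{1}{11855}\right) = \frac{4200}{2371}$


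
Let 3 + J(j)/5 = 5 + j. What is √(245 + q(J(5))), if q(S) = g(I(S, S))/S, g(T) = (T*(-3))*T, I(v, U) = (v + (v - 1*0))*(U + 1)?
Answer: 5*I*√21763 ≈ 737.61*I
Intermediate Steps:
I(v, U) = 2*v*(1 + U) (I(v, U) = (v + (v + 0))*(1 + U) = (v + v)*(1 + U) = (2*v)*(1 + U) = 2*v*(1 + U))
g(T) = -3*T² (g(T) = (-3*T)*T = -3*T²)
J(j) = 10 + 5*j (J(j) = -15 + 5*(5 + j) = -15 + (25 + 5*j) = 10 + 5*j)
q(S) = -12*S*(1 + S)² (q(S) = (-3*4*S²*(1 + S)²)/S = (-12*S²*(1 + S)²)/S = -12*S*(1 + S)²)
√(245 + q(J(5))) = √(245 - 12*(10 + 5*5)*(1 + (10 + 5*5))²) = √(245 - 12*(10 + 25)*(1 + (10 + 25))²) = √(245 - 12*35*(1 + 35)²) = √(245 - 12*35*36²) = √(245 - 12*35*1296) = √(245 - 544320) = √(-544075) = 5*I*√21763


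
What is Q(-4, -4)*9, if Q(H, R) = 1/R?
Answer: -9/4 ≈ -2.2500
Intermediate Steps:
Q(-4, -4)*9 = 9/(-4) = -¼*9 = -9/4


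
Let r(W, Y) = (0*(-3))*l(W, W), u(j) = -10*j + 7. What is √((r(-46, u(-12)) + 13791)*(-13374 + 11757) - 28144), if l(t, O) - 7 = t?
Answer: I*√22328191 ≈ 4725.3*I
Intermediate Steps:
l(t, O) = 7 + t
u(j) = 7 - 10*j
r(W, Y) = 0 (r(W, Y) = (0*(-3))*(7 + W) = 0*(7 + W) = 0)
√((r(-46, u(-12)) + 13791)*(-13374 + 11757) - 28144) = √((0 + 13791)*(-13374 + 11757) - 28144) = √(13791*(-1617) - 28144) = √(-22300047 - 28144) = √(-22328191) = I*√22328191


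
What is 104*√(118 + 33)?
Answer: 104*√151 ≈ 1278.0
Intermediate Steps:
104*√(118 + 33) = 104*√151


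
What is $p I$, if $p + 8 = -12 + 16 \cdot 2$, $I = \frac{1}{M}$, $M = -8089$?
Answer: $- \frac{12}{8089} \approx -0.0014835$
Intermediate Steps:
$I = - \frac{1}{8089}$ ($I = \frac{1}{-8089} = - \frac{1}{8089} \approx -0.00012362$)
$p = 12$ ($p = -8 + \left(-12 + 16 \cdot 2\right) = -8 + \left(-12 + 32\right) = -8 + 20 = 12$)
$p I = 12 \left(- \frac{1}{8089}\right) = - \frac{12}{8089}$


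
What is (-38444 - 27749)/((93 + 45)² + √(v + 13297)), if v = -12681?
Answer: -315144873/90668330 + 66193*√154/181336660 ≈ -3.4713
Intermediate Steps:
(-38444 - 27749)/((93 + 45)² + √(v + 13297)) = (-38444 - 27749)/((93 + 45)² + √(-12681 + 13297)) = -66193/(138² + √616) = -66193/(19044 + 2*√154)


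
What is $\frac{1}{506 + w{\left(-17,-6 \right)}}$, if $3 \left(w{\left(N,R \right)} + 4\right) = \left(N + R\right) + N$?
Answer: $\frac{3}{1466} \approx 0.0020464$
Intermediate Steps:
$w{\left(N,R \right)} = -4 + \frac{R}{3} + \frac{2 N}{3}$ ($w{\left(N,R \right)} = -4 + \frac{\left(N + R\right) + N}{3} = -4 + \frac{R + 2 N}{3} = -4 + \left(\frac{R}{3} + \frac{2 N}{3}\right) = -4 + \frac{R}{3} + \frac{2 N}{3}$)
$\frac{1}{506 + w{\left(-17,-6 \right)}} = \frac{1}{506 + \left(-4 + \frac{1}{3} \left(-6\right) + \frac{2}{3} \left(-17\right)\right)} = \frac{1}{506 - \frac{52}{3}} = \frac{1}{\frac{1466}{3}} = \frac{3}{1466}$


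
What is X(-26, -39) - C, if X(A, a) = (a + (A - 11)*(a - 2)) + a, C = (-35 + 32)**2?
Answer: 1430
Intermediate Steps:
C = 9 (C = (-3)**2 = 9)
X(A, a) = 2*a + (-11 + A)*(-2 + a) (X(A, a) = (a + (-11 + A)*(-2 + a)) + a = 2*a + (-11 + A)*(-2 + a))
X(-26, -39) - C = (22 - 9*(-39) - 2*(-26) - 26*(-39)) - 1*9 = (22 + 351 + 52 + 1014) - 9 = 1439 - 9 = 1430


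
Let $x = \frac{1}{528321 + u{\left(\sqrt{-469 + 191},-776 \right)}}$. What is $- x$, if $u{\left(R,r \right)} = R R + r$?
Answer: $- \frac{1}{527267} \approx -1.8966 \cdot 10^{-6}$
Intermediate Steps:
$u{\left(R,r \right)} = r + R^{2}$ ($u{\left(R,r \right)} = R^{2} + r = r + R^{2}$)
$x = \frac{1}{527267}$ ($x = \frac{1}{528321 - \left(776 - \left(\sqrt{-469 + 191}\right)^{2}\right)} = \frac{1}{528321 - \left(776 - \left(\sqrt{-278}\right)^{2}\right)} = \frac{1}{528321 - \left(776 - \left(i \sqrt{278}\right)^{2}\right)} = \frac{1}{528321 - 1054} = \frac{1}{527267} \approx 1.8966 \cdot 10^{-6}$)
$- x = \left(-1\right) \frac{1}{527267} = - \frac{1}{527267}$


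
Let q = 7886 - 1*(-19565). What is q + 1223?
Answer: 28674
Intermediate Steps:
q = 27451 (q = 7886 + 19565 = 27451)
q + 1223 = 27451 + 1223 = 28674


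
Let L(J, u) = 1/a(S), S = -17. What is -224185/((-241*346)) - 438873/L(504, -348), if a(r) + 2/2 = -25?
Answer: 951492687613/83386 ≈ 1.1411e+7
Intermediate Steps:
a(r) = -26 (a(r) = -1 - 25 = -26)
L(J, u) = -1/26 (L(J, u) = 1/(-26) = -1/26)
-224185/((-241*346)) - 438873/L(504, -348) = -224185/((-241*346)) - 438873/(-1/26) = -224185/(-83386) - 438873*(-26) = -224185*(-1/83386) + 11410698 = 224185/83386 + 11410698 = 951492687613/83386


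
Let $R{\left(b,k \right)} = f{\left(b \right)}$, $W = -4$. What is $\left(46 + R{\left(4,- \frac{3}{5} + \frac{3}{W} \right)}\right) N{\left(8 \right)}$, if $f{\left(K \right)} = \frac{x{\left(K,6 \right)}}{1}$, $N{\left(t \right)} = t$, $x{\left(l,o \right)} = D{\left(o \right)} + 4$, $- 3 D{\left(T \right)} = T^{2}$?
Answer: $304$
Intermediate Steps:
$D{\left(T \right)} = - \frac{T^{2}}{3}$
$x{\left(l,o \right)} = 4 - \frac{o^{2}}{3}$ ($x{\left(l,o \right)} = - \frac{o^{2}}{3} + 4 = 4 - \frac{o^{2}}{3}$)
$f{\left(K \right)} = -8$ ($f{\left(K \right)} = \frac{4 - \frac{6^{2}}{3}}{1} = \left(4 - 12\right) 1 = \left(-8\right) 1 = -8$)
$R{\left(b,k \right)} = -8$
$\left(46 + R{\left(4,- \frac{3}{5} + \frac{3}{W} \right)}\right) N{\left(8 \right)} = \left(46 - 8\right) 8 = 38 \cdot 8 = 304$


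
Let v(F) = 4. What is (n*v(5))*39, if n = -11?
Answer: -1716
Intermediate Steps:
(n*v(5))*39 = -11*4*39 = -44*39 = -1716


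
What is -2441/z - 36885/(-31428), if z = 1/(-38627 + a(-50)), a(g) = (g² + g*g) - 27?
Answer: 860597273359/10476 ≈ 8.2149e+7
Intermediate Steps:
a(g) = -27 + 2*g² (a(g) = (g² + g²) - 27 = 2*g² - 27 = -27 + 2*g²)
z = -1/33654 (z = 1/(-38627 + (-27 + 2*(-50)²)) = 1/(-38627 + (-27 + 2*2500)) = 1/(-38627 + (-27 + 5000)) = 1/(-38627 + 4973) = 1/(-33654) = -1/33654 ≈ -2.9714e-5)
-2441/z - 36885/(-31428) = -2441/(-1/33654) - 36885/(-31428) = -2441*(-33654) - 36885*(-1/31428) = 82149414 + 12295/10476 = 860597273359/10476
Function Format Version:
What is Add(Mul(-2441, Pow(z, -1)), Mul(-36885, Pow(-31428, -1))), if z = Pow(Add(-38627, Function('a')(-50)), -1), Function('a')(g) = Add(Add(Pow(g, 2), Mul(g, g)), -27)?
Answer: Rational(860597273359, 10476) ≈ 8.2149e+7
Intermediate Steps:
Function('a')(g) = Add(-27, Mul(2, Pow(g, 2))) (Function('a')(g) = Add(Add(Pow(g, 2), Pow(g, 2)), -27) = Add(Mul(2, Pow(g, 2)), -27) = Add(-27, Mul(2, Pow(g, 2))))
z = Rational(-1, 33654) (z = Pow(Add(-38627, Add(-27, Mul(2, Pow(-50, 2)))), -1) = Pow(Add(-38627, Add(-27, Mul(2, 2500))), -1) = Pow(Add(-38627, Add(-27, 5000)), -1) = Pow(Add(-38627, 4973), -1) = Pow(-33654, -1) = Rational(-1, 33654) ≈ -2.9714e-5)
Add(Mul(-2441, Pow(z, -1)), Mul(-36885, Pow(-31428, -1))) = Add(Mul(-2441, Pow(Rational(-1, 33654), -1)), Mul(-36885, Pow(-31428, -1))) = Add(Mul(-2441, -33654), Mul(-36885, Rational(-1, 31428))) = Add(82149414, Rational(12295, 10476)) = Rational(860597273359, 10476)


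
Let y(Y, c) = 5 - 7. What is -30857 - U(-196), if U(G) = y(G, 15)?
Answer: -30855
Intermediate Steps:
y(Y, c) = -2
U(G) = -2
-30857 - U(-196) = -30857 - 1*(-2) = -30857 + 2 = -30855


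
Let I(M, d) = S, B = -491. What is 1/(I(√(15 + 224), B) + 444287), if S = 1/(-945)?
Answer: 945/419851214 ≈ 2.2508e-6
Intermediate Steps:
S = -1/945 ≈ -0.0010582
I(M, d) = -1/945
1/(I(√(15 + 224), B) + 444287) = 1/(-1/945 + 444287) = 1/(419851214/945) = 945/419851214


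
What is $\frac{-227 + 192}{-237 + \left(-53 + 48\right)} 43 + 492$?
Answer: $\frac{120569}{242} \approx 498.22$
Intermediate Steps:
$\frac{-227 + 192}{-237 + \left(-53 + 48\right)} 43 + 492 = - \frac{35}{-237 - 5} \cdot 43 + 492 = - \frac{35}{-242} \cdot 43 + 492 = \left(-35\right) \left(- \frac{1}{242}\right) 43 + 492 = \frac{35}{242} \cdot 43 + 492 = \frac{1505}{242} + 492 = \frac{120569}{242}$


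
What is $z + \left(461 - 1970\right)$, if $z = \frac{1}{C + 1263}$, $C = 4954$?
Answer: $- \frac{9381452}{6217} \approx -1509.0$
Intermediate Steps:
$z = \frac{1}{6217}$ ($z = \frac{1}{4954 + 1263} = \frac{1}{6217} \approx 0.00016085$)
$z + \left(461 - 1970\right) = \frac{1}{6217} + \left(461 - 1970\right) = \frac{1}{6217} - 1509 = - \frac{9381452}{6217}$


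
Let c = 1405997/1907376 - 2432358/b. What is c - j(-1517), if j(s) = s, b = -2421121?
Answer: 7013531440383677/4617988088496 ≈ 1518.7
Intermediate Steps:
c = 8043510135245/4617988088496 (c = 1405997/1907376 - 2432358/(-2421121) = 1405997*(1/1907376) - 2432358*(-1/2421121) = 1405997/1907376 + 2432358/2421121 = 8043510135245/4617988088496 ≈ 1.7418)
c - j(-1517) = 8043510135245/4617988088496 - 1*(-1517) = 8043510135245/4617988088496 + 1517 = 7013531440383677/4617988088496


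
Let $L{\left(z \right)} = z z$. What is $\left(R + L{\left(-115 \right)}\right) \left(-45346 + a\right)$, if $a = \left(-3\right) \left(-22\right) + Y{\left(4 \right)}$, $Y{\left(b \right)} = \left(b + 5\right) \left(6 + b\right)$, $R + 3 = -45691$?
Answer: $1467274110$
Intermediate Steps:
$R = -45694$ ($R = -3 - 45691 = -45694$)
$Y{\left(b \right)} = \left(5 + b\right) \left(6 + b\right)$
$L{\left(z \right)} = z^{2}$
$a = 156$ ($a = \left(-3\right) \left(-22\right) + \left(30 + 4^{2} + 11 \cdot 4\right) = 66 + \left(30 + 16 + 44\right) = 66 + 90 = 156$)
$\left(R + L{\left(-115 \right)}\right) \left(-45346 + a\right) = \left(-45694 + \left(-115\right)^{2}\right) \left(-45346 + 156\right) = \left(-45694 + 13225\right) \left(-45190\right) = \left(-32469\right) \left(-45190\right) = 1467274110$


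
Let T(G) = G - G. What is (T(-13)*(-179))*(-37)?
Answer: 0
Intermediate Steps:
T(G) = 0
(T(-13)*(-179))*(-37) = (0*(-179))*(-37) = 0*(-37) = 0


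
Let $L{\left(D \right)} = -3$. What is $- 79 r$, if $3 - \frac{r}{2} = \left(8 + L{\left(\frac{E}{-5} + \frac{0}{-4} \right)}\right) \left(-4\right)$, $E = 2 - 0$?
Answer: $-3634$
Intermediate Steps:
$E = 2$ ($E = 2 + \left(0 + 0\right) = 2 + 0 = 2$)
$r = 46$ ($r = 6 - 2 \left(8 - 3\right) \left(-4\right) = 6 - 2 \cdot 5 \left(-4\right) = 6 - -40 = 6 + 40 = 46$)
$- 79 r = \left(-79\right) 46 = -3634$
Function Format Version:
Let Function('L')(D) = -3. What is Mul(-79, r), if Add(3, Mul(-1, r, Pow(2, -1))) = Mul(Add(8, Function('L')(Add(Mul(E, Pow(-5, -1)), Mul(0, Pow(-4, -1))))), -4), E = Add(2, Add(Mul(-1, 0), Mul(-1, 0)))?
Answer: -3634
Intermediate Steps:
E = 2 (E = Add(2, Add(0, 0)) = Add(2, 0) = 2)
r = 46 (r = Add(6, Mul(-2, Mul(Add(8, -3), -4))) = Add(6, Mul(-2, Mul(5, -4))) = Add(6, Mul(-2, -20)) = Add(6, 40) = 46)
Mul(-79, r) = Mul(-79, 46) = -3634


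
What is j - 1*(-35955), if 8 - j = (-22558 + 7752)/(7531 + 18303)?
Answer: 464541474/12917 ≈ 35964.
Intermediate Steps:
j = 110739/12917 (j = 8 - (-22558 + 7752)/(7531 + 18303) = 8 - (-14806)/25834 = 8 - 1*(-7403/12917) = 8 + 7403/12917 = 110739/12917 ≈ 8.5731)
j - 1*(-35955) = 110739/12917 - 1*(-35955) = 110739/12917 + 35955 = 464541474/12917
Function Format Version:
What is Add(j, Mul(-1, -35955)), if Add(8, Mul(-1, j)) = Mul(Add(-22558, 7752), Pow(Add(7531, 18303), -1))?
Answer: Rational(464541474, 12917) ≈ 35964.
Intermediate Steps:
j = Rational(110739, 12917) (j = Add(8, Mul(-1, Mul(Add(-22558, 7752), Pow(Add(7531, 18303), -1)))) = Add(8, Mul(-1, Mul(-14806, Pow(25834, -1)))) = Add(8, Mul(-1, Mul(-14806, Rational(1, 25834)))) = Add(8, Mul(-1, Rational(-7403, 12917))) = Add(8, Rational(7403, 12917)) = Rational(110739, 12917) ≈ 8.5731)
Add(j, Mul(-1, -35955)) = Add(Rational(110739, 12917), Mul(-1, -35955)) = Add(Rational(110739, 12917), 35955) = Rational(464541474, 12917)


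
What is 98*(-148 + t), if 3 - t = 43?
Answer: -18424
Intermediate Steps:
t = -40 (t = 3 - 1*43 = 3 - 43 = -40)
98*(-148 + t) = 98*(-148 - 40) = 98*(-188) = -18424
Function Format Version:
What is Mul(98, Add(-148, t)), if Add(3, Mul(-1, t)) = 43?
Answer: -18424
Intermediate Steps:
t = -40 (t = Add(3, Mul(-1, 43)) = Add(3, -43) = -40)
Mul(98, Add(-148, t)) = Mul(98, Add(-148, -40)) = Mul(98, -188) = -18424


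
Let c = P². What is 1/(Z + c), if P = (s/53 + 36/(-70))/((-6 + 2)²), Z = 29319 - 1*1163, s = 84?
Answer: 220225600/6200672979649 ≈ 3.5516e-5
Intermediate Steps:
Z = 28156 (Z = 29319 - 1163 = 28156)
P = 993/14840 (P = (84/53 + 36/(-70))/((-6 + 2)²) = (84*(1/53) + 36*(-1/70))/((-4)²) = (84/53 - 18/35)/16 = (1986/1855)*(1/16) = 993/14840 ≈ 0.066914)
c = 986049/220225600 (c = (993/14840)² = 986049/220225600 ≈ 0.0044774)
1/(Z + c) = 1/(28156 + 986049/220225600) = 1/(6200672979649/220225600) = 220225600/6200672979649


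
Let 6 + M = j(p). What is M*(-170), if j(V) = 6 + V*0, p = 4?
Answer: 0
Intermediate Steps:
j(V) = 6 (j(V) = 6 + 0 = 6)
M = 0 (M = -6 + 6 = 0)
M*(-170) = 0*(-170) = 0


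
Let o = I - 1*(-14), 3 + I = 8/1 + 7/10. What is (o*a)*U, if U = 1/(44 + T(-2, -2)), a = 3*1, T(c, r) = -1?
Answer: 591/430 ≈ 1.3744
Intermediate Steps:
I = 57/10 (I = -3 + (8/1 + 7/10) = -3 + (8*1 + 7*(⅒)) = -3 + (8 + 7/10) = -3 + 87/10 = 57/10 ≈ 5.7000)
a = 3
U = 1/43 (U = 1/(44 - 1) = 1/43 ≈ 0.023256)
o = 197/10 (o = 57/10 - 1*(-14) = 57/10 + 14 = 197/10 ≈ 19.700)
(o*a)*U = ((197/10)*3)*(1/43) = (591/10)*(1/43) = 591/430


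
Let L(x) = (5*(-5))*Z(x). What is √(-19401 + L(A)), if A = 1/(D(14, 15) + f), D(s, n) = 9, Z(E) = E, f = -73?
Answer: I*√1241639/8 ≈ 139.29*I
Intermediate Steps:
A = -1/64 (A = 1/(9 - 73) = 1/(-64) = -1/64 ≈ -0.015625)
L(x) = -25*x (L(x) = (5*(-5))*x = -25*x)
√(-19401 + L(A)) = √(-19401 - 25*(-1/64)) = √(-19401 + 25/64) = √(-1241639/64) = I*√1241639/8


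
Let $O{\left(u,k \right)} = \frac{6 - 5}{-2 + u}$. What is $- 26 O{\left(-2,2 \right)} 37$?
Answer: $\frac{481}{2} \approx 240.5$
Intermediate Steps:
$O{\left(u,k \right)} = \frac{1}{-2 + u}$ ($O{\left(u,k \right)} = 1 \frac{1}{-2 + u} = \frac{1}{-2 + u}$)
$- 26 O{\left(-2,2 \right)} 37 = - \frac{26}{-2 - 2} \cdot 37 = - \frac{26}{-4} \cdot 37 = \left(-26\right) \left(- \frac{1}{4}\right) 37 = \frac{13}{2} \cdot 37 = \frac{481}{2}$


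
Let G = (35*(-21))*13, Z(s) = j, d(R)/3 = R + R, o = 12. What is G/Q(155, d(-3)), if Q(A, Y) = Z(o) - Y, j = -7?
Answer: -9555/11 ≈ -868.64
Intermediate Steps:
d(R) = 6*R (d(R) = 3*(R + R) = 3*(2*R) = 6*R)
Z(s) = -7
G = -9555 (G = -735*13 = -9555)
Q(A, Y) = -7 - Y
G/Q(155, d(-3)) = -9555/(-7 - 6*(-3)) = -9555/(-7 - 1*(-18)) = -9555/(-7 + 18) = -9555/11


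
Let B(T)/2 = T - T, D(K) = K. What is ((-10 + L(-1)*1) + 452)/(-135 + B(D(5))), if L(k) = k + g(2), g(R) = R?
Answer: -443/135 ≈ -3.2815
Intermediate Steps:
L(k) = 2 + k (L(k) = k + 2 = 2 + k)
B(T) = 0 (B(T) = 2*(T - T) = 2*0 = 0)
((-10 + L(-1)*1) + 452)/(-135 + B(D(5))) = ((-10 + (2 - 1)*1) + 452)/(-135 + 0) = ((-10 + 1*1) + 452)/(-135) = ((-10 + 1) + 452)*(-1/135) = (-9 + 452)*(-1/135) = 443*(-1/135) = -443/135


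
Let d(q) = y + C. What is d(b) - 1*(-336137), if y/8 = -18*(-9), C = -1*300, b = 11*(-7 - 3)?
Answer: 337133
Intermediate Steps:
b = -110 (b = 11*(-10) = -110)
C = -300
y = 1296 (y = 8*(-18*(-9)) = 8*162 = 1296)
d(q) = 996 (d(q) = 1296 - 300 = 996)
d(b) - 1*(-336137) = 996 - 1*(-336137) = 996 + 336137 = 337133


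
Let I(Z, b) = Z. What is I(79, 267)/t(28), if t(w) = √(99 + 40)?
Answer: 79*√139/139 ≈ 6.7007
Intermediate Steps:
t(w) = √139
I(79, 267)/t(28) = 79/(√139) = 79*(√139/139) = 79*√139/139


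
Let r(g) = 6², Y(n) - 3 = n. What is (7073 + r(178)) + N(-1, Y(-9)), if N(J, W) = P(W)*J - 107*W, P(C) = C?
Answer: 7757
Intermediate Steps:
Y(n) = 3 + n
N(J, W) = -107*W + J*W (N(J, W) = W*J - 107*W = J*W - 107*W = -107*W + J*W)
r(g) = 36
(7073 + r(178)) + N(-1, Y(-9)) = (7073 + 36) + (3 - 9)*(-107 - 1) = 7109 - 6*(-108) = 7109 + 648 = 7757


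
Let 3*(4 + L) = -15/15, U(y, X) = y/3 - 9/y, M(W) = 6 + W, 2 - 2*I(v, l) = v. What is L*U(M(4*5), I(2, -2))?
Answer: -649/18 ≈ -36.056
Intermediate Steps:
I(v, l) = 1 - v/2
U(y, X) = -9/y + y/3 (U(y, X) = y*(⅓) - 9/y = y/3 - 9/y = -9/y + y/3)
L = -13/3 (L = -4 + (-15/15)/3 = -4 + (-15*1/15)/3 = -4 + (⅓)*(-1) = -4 - ⅓ = -13/3 ≈ -4.3333)
L*U(M(4*5), I(2, -2)) = -13*(-9/(6 + 4*5) + (6 + 4*5)/3)/3 = -13*(-9/(6 + 20) + (6 + 20)/3)/3 = -13*(-9/26 + (⅓)*26)/3 = -13*(-9*1/26 + 26/3)/3 = -13*(-9/26 + 26/3)/3 = -13/3*649/78 = -649/18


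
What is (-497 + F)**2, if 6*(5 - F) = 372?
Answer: 306916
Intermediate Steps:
F = -57 (F = 5 - 1/6*372 = 5 - 62 = -57)
(-497 + F)**2 = (-497 - 57)**2 = (-554)**2 = 306916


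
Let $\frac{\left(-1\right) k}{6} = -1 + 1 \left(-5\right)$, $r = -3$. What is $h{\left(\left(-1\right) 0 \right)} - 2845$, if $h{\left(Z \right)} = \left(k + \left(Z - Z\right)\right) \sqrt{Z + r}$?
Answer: $-2845 + 36 i \sqrt{3} \approx -2845.0 + 62.354 i$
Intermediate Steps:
$k = 36$ ($k = - 6 \left(-1 + 1 \left(-5\right)\right) = - 6 \left(-1 - 5\right) = \left(-6\right) \left(-6\right) = 36$)
$h{\left(Z \right)} = 36 \sqrt{-3 + Z}$ ($h{\left(Z \right)} = \left(36 + \left(Z - Z\right)\right) \sqrt{Z - 3} = \left(36 + 0\right) \sqrt{-3 + Z} = 36 \sqrt{-3 + Z}$)
$h{\left(\left(-1\right) 0 \right)} - 2845 = 36 \sqrt{-3 - 0} - 2845 = 36 \sqrt{-3 + 0} - 2845 = 36 \sqrt{-3} - 2845 = 36 i \sqrt{3} - 2845 = -2845 + 36 i \sqrt{3}$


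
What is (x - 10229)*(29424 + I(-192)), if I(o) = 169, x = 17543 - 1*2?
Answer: 216384016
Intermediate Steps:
x = 17541 (x = 17543 - 2 = 17541)
(x - 10229)*(29424 + I(-192)) = (17541 - 10229)*(29424 + 169) = 7312*29593 = 216384016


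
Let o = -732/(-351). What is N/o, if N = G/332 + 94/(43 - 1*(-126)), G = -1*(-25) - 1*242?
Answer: -49185/1053104 ≈ -0.046705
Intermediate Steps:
G = -217 (G = 25 - 242 = -217)
o = 244/117 (o = -732*(-1/351) = 244/117 ≈ 2.0855)
N = -5465/56108 (N = -217/332 + 94/(43 - 1*(-126)) = -217*1/332 + 94/(43 + 126) = -217/332 + 94/169 = -5465/56108 ≈ -0.097401)
N/o = -5465/(56108*244/117) = -5465/56108*117/244 = -49185/1053104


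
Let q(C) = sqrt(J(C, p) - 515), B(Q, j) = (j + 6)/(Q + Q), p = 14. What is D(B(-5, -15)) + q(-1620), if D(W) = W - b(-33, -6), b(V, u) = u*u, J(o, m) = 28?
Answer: -351/10 + I*sqrt(487) ≈ -35.1 + 22.068*I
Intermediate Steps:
b(V, u) = u**2
B(Q, j) = (6 + j)/(2*Q) (B(Q, j) = (6 + j)/((2*Q)) = (6 + j)*(1/(2*Q)) = (6 + j)/(2*Q))
q(C) = I*sqrt(487) (q(C) = sqrt(28 - 515) = sqrt(-487) = I*sqrt(487))
D(W) = -36 + W (D(W) = W - 1*(-6)**2 = W - 1*36 = W - 36 = -36 + W)
D(B(-5, -15)) + q(-1620) = (-36 + (1/2)*(6 - 15)/(-5)) + I*sqrt(487) = (-36 + (1/2)*(-1/5)*(-9)) + I*sqrt(487) = (-36 + 9/10) + I*sqrt(487) = -351/10 + I*sqrt(487)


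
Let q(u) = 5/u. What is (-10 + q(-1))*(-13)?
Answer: 195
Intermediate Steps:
(-10 + q(-1))*(-13) = (-10 + 5/(-1))*(-13) = (-10 + 5*(-1))*(-13) = (-10 - 5)*(-13) = -15*(-13) = 195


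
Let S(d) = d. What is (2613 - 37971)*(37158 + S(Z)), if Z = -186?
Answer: -1307255976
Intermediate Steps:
(2613 - 37971)*(37158 + S(Z)) = (2613 - 37971)*(37158 - 186) = -35358*36972 = -1307255976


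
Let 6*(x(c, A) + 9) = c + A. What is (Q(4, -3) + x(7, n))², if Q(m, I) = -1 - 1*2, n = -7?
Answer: 144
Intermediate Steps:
Q(m, I) = -3 (Q(m, I) = -1 - 2 = -3)
x(c, A) = -9 + A/6 + c/6 (x(c, A) = -9 + (c + A)/6 = -9 + (A + c)/6 = -9 + (A/6 + c/6) = -9 + A/6 + c/6)
(Q(4, -3) + x(7, n))² = (-3 + (-9 + (⅙)*(-7) + (⅙)*7))² = (-3 + (-9 - 7/6 + 7/6))² = (-3 - 9)² = (-12)² = 144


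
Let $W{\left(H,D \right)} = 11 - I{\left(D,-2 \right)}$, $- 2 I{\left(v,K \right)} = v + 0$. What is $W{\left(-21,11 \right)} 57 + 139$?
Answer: $\frac{2159}{2} \approx 1079.5$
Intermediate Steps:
$I{\left(v,K \right)} = - \frac{v}{2}$ ($I{\left(v,K \right)} = - \frac{v + 0}{2} = - \frac{v}{2}$)
$W{\left(H,D \right)} = 11 + \frac{D}{2}$ ($W{\left(H,D \right)} = 11 - - \frac{D}{2} = 11 + \frac{D}{2}$)
$W{\left(-21,11 \right)} 57 + 139 = \left(11 + \frac{1}{2} \cdot 11\right) 57 + 139 = \left(11 + \frac{11}{2}\right) 57 + 139 = \frac{33}{2} \cdot 57 + 139 = \frac{1881}{2} + 139 = \frac{2159}{2}$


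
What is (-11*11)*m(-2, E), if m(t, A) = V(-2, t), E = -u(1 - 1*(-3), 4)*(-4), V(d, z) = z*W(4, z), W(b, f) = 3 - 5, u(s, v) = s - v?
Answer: -484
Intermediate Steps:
W(b, f) = -2
V(d, z) = -2*z (V(d, z) = z*(-2) = -2*z)
E = 0 (E = -((1 - 1*(-3)) - 1*4)*(-4) = -((1 + 3) - 4)*(-4) = -(4 - 4)*(-4) = -1*0*(-4) = 0*(-4) = 0)
m(t, A) = -2*t
(-11*11)*m(-2, E) = (-11*11)*(-2*(-2)) = -121*4 = -484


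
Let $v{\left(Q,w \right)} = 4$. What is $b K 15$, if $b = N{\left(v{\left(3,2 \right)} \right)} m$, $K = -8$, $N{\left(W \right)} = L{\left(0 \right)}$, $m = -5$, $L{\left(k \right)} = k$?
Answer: $0$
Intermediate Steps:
$N{\left(W \right)} = 0$
$b = 0$ ($b = 0 \left(-5\right) = 0$)
$b K 15 = 0 \left(-8\right) 15 = 0 \cdot 15 = 0$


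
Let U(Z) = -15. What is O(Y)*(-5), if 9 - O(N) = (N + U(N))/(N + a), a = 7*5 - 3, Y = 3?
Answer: -327/7 ≈ -46.714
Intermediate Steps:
a = 32 (a = 35 - 3 = 32)
O(N) = 9 - (-15 + N)/(32 + N) (O(N) = 9 - (N - 15)/(N + 32) = 9 - (-15 + N)/(32 + N))
O(Y)*(-5) = ((303 + 8*3)/(32 + 3))*(-5) = ((303 + 24)/35)*(-5) = ((1/35)*327)*(-5) = (327/35)*(-5) = -327/7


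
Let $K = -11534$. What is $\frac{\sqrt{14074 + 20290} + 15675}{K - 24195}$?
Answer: $- \frac{15675}{35729} - \frac{22 \sqrt{71}}{35729} \approx -0.44391$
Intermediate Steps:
$\frac{\sqrt{14074 + 20290} + 15675}{K - 24195} = \frac{\sqrt{14074 + 20290} + 15675}{-11534 - 24195} = \frac{\sqrt{34364} + 15675}{-35729} = \left(22 \sqrt{71} + 15675\right) \left(- \frac{1}{35729}\right) = \left(15675 + 22 \sqrt{71}\right) \left(- \frac{1}{35729}\right) = - \frac{15675}{35729} - \frac{22 \sqrt{71}}{35729}$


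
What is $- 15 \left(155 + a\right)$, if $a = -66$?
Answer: $-1335$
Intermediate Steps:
$- 15 \left(155 + a\right) = - 15 \left(155 - 66\right) = \left(-15\right) 89 = -1335$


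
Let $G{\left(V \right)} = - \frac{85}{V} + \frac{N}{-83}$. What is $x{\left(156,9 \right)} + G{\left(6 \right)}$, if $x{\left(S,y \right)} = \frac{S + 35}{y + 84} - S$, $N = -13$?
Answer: $- \frac{864303}{5146} \approx -167.96$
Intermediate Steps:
$x{\left(S,y \right)} = - S + \frac{35 + S}{84 + y}$ ($x{\left(S,y \right)} = \frac{35 + S}{84 + y} - S = - S + \frac{35 + S}{84 + y}$)
$G{\left(V \right)} = \frac{13}{83} - \frac{85}{V}$ ($G{\left(V \right)} = - \frac{85}{V} - \frac{13}{-83} = - \frac{85}{V} - - \frac{13}{83} = - \frac{85}{V} + \frac{13}{83} = \frac{13}{83} - \frac{85}{V}$)
$x{\left(156,9 \right)} + G{\left(6 \right)} = \frac{35 - 12948 - 156 \cdot 9}{84 + 9} + \left(\frac{13}{83} - \frac{85}{6}\right) = \frac{35 - 12948 - 1404}{93} + \left(\frac{13}{83} - \frac{85}{6}\right) = \frac{1}{93} \left(-14317\right) + \left(\frac{13}{83} - \frac{85}{6}\right) = - \frac{14317}{93} - \frac{6977}{498} = - \frac{864303}{5146}$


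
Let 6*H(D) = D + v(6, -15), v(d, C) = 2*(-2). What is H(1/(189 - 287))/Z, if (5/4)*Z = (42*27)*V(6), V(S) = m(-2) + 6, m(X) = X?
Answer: -655/3556224 ≈ -0.00018418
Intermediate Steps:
v(d, C) = -4
H(D) = -⅔ + D/6 (H(D) = (D - 4)/6 = (-4 + D)/6 = -⅔ + D/6)
V(S) = 4 (V(S) = -2 + 6 = 4)
Z = 18144/5 (Z = 4*((42*27)*4)/5 = 4*(1134*4)/5 = (⅘)*4536 = 18144/5 ≈ 3628.8)
H(1/(189 - 287))/Z = (-⅔ + 1/(6*(189 - 287)))/(18144/5) = (-⅔ + (⅙)/(-98))*(5/18144) = (-⅔ + (⅙)*(-1/98))*(5/18144) = (-⅔ - 1/588)*(5/18144) = -131/196*5/18144 = -655/3556224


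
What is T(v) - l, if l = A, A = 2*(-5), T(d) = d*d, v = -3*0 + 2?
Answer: 14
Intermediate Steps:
v = 2 (v = 0 + 2 = 2)
T(d) = d**2
A = -10
l = -10
T(v) - l = 2**2 - 1*(-10) = 4 + 10 = 14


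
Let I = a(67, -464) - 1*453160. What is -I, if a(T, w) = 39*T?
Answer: 450547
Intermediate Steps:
I = -450547 (I = 39*67 - 1*453160 = 2613 - 453160 = -450547)
-I = -1*(-450547) = 450547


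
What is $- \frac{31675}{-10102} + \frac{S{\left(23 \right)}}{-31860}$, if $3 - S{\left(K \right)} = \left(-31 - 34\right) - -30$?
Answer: $\frac{126097703}{40231215} \approx 3.1343$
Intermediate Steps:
$S{\left(K \right)} = 38$ ($S{\left(K \right)} = 3 - \left(\left(-31 - 34\right) - -30\right) = 3 - \left(\left(-31 - 34\right) + 30\right) = 3 - \left(-65 + 30\right) = 3 - -35 = 3 + 35 = 38$)
$- \frac{31675}{-10102} + \frac{S{\left(23 \right)}}{-31860} = - \frac{31675}{-10102} + \frac{38}{-31860} = \left(-31675\right) \left(- \frac{1}{10102}\right) + 38 \left(- \frac{1}{31860}\right) = \frac{31675}{10102} - \frac{19}{15930} = \frac{126097703}{40231215}$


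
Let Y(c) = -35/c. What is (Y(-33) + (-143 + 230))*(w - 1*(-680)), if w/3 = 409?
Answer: 5541742/33 ≈ 1.6793e+5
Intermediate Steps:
w = 1227 (w = 3*409 = 1227)
(Y(-33) + (-143 + 230))*(w - 1*(-680)) = (-35/(-33) + (-143 + 230))*(1227 - 1*(-680)) = (-35*(-1/33) + 87)*(1227 + 680) = (35/33 + 87)*1907 = (2906/33)*1907 = 5541742/33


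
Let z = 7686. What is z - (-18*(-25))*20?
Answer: -1314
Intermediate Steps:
z - (-18*(-25))*20 = 7686 - (-18*(-25))*20 = 7686 - 450*20 = 7686 - 1*9000 = 7686 - 9000 = -1314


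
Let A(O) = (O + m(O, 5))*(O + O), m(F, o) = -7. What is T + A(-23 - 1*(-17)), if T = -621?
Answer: -465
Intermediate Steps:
A(O) = 2*O*(-7 + O) (A(O) = (O - 7)*(O + O) = (-7 + O)*(2*O) = 2*O*(-7 + O))
T + A(-23 - 1*(-17)) = -621 + 2*(-23 - 1*(-17))*(-7 + (-23 - 1*(-17))) = -621 + 2*(-23 + 17)*(-7 + (-23 + 17)) = -621 + 2*(-6)*(-7 - 6) = -621 + 2*(-6)*(-13) = -621 + 156 = -465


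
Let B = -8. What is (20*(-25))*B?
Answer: 4000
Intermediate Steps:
(20*(-25))*B = (20*(-25))*(-8) = -500*(-8) = 4000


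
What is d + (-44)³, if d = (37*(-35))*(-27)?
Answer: -50219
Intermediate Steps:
d = 34965 (d = -1295*(-27) = 34965)
d + (-44)³ = 34965 + (-44)³ = 34965 - 85184 = -50219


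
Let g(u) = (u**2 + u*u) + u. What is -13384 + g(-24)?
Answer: -12256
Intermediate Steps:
g(u) = u + 2*u**2 (g(u) = (u**2 + u**2) + u = 2*u**2 + u = u + 2*u**2)
-13384 + g(-24) = -13384 - 24*(1 + 2*(-24)) = -13384 - 24*(1 - 48) = -13384 - 24*(-47) = -13384 + 1128 = -12256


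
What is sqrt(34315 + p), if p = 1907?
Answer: sqrt(36222) ≈ 190.32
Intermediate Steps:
sqrt(34315 + p) = sqrt(34315 + 1907) = sqrt(36222)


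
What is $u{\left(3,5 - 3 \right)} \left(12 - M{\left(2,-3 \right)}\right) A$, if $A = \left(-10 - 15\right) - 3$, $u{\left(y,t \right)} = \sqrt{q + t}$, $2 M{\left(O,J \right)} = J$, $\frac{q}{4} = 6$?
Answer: $- 378 \sqrt{26} \approx -1927.4$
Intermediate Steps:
$q = 24$ ($q = 4 \cdot 6 = 24$)
$M{\left(O,J \right)} = \frac{J}{2}$
$u{\left(y,t \right)} = \sqrt{24 + t}$
$A = -28$ ($A = -25 - 3 = -28$)
$u{\left(3,5 - 3 \right)} \left(12 - M{\left(2,-3 \right)}\right) A = \sqrt{24 + \left(5 - 3\right)} \left(12 - \frac{1}{2} \left(-3\right)\right) \left(-28\right) = \sqrt{24 + \left(5 - 3\right)} \left(12 - - \frac{3}{2}\right) \left(-28\right) = \sqrt{24 + 2} \left(12 + \frac{3}{2}\right) \left(-28\right) = \sqrt{26} \cdot \frac{27}{2} \left(-28\right) = \frac{27 \sqrt{26}}{2} \left(-28\right) = - 378 \sqrt{26}$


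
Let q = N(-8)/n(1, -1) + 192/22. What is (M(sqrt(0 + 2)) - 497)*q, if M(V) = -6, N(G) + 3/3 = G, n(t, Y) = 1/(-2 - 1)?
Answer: -197679/11 ≈ -17971.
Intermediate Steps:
n(t, Y) = -1/3 (n(t, Y) = 1/(-3) = -1/3)
N(G) = -1 + G
q = 393/11 (q = (-1 - 8)/(-1/3) + 192/22 = -9*(-3) + 192*(1/22) = 27 + 96/11 = 393/11 ≈ 35.727)
(M(sqrt(0 + 2)) - 497)*q = (-6 - 497)*(393/11) = -503*393/11 = -197679/11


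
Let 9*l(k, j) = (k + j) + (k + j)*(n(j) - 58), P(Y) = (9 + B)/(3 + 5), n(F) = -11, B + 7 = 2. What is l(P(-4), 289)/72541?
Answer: -6562/217623 ≈ -0.030153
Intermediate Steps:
B = -5 (B = -7 + 2 = -5)
P(Y) = ½ (P(Y) = (9 - 5)/(3 + 5) = 4/8 = 4*(⅛) = ½)
l(k, j) = -68*j/9 - 68*k/9 (l(k, j) = ((k + j) + (k + j)*(-11 - 58))/9 = ((j + k) + (j + k)*(-69))/9 = ((j + k) + (-69*j - 69*k))/9 = (-68*j - 68*k)/9 = -68*j/9 - 68*k/9)
l(P(-4), 289)/72541 = (-68/9*289 - 68/9*½)/72541 = (-19652/9 - 34/9)*(1/72541) = -6562/3*1/72541 = -6562/217623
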